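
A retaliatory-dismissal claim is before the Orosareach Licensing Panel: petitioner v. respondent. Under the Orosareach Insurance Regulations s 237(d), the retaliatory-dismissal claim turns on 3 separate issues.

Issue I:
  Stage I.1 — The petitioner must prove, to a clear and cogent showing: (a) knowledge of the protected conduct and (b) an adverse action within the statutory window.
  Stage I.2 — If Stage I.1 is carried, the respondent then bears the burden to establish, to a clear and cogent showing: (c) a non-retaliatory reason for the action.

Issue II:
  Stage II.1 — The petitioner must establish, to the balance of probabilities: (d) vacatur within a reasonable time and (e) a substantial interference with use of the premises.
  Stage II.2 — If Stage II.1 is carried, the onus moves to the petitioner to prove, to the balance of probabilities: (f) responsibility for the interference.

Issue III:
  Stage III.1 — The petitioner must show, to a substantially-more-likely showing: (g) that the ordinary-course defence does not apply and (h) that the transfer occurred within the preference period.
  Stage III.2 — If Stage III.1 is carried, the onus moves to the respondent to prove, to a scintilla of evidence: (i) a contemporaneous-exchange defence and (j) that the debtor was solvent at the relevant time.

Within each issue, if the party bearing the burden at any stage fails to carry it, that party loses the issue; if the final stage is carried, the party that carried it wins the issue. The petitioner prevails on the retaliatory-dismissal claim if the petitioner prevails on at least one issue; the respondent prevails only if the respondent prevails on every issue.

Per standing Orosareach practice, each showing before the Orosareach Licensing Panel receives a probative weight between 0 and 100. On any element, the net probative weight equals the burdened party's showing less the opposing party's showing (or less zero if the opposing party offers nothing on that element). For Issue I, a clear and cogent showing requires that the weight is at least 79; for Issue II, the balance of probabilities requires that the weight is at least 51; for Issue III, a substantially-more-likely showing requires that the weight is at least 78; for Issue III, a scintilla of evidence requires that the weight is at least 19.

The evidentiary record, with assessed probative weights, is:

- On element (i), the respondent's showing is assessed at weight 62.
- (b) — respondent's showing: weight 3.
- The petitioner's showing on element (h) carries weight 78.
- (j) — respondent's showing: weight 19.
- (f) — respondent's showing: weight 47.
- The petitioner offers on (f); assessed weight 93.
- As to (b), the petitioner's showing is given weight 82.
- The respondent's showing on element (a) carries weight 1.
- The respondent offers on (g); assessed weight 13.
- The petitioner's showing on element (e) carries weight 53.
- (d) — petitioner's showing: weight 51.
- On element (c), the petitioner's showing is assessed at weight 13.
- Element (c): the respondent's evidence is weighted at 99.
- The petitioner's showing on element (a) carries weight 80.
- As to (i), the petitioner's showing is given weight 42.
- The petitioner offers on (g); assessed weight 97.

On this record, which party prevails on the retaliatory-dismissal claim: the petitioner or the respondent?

— Issue I —
Stage I.1 (petitioner, a clear and cogent showing, weight is at least 79): (a) net 80−1=79 ≥ 79 — meets; (b) net 82−3=79 ≥ 79 — meets.
  All elements met. The burden passes to the respondent.
Stage I.2 (respondent, a clear and cogent showing, weight is at least 79): (c) net 99−13=86 ≥ 79 — meets.
  The respondent carries the last stage.
With every stage satisfied, the respondent prevails on this issue.
— Issue II —
Stage II.1 — burden on petitioner; standard: the balance of probabilities (weight is at least 51).
    (d): 51 ≥ 51 [met]
    (e): 53 ≥ 51 [met]
  Stage II.1 carried; the burden remains with the petitioner.
Stage II.2 — burden on petitioner; standard: the balance of probabilities (weight is at least 51).
    (f): 93 − 47 = 46 < 51 [not met]
  Not every element is met, so the petitioner fails to carry Stage II.2.
The analysis ends at Stage II.2; the respondent prevails on this issue.
— Issue III —
Stage III.1 (petitioner, a substantially-more-likely showing, weight is at least 78): (g) net 97−13=84 ≥ 78 — meets; (h) 78 ≥ 78 — meets.
  Stage III.1 carried; the burden shifts to the respondent.
Stage III.2 (respondent, a scintilla of evidence, weight is at least 19): (i) net 62−42=20 ≥ 19 — meets; (j) 19 ≥ 19 — meets.
  The respondent carries the last stage.
With every stage satisfied, the respondent prevails on this issue.
Per-issue: Issue I → respondent; Issue II → respondent; Issue III → respondent. The petitioner must prevail on at least one issue; overall, the respondent prevails.

respondent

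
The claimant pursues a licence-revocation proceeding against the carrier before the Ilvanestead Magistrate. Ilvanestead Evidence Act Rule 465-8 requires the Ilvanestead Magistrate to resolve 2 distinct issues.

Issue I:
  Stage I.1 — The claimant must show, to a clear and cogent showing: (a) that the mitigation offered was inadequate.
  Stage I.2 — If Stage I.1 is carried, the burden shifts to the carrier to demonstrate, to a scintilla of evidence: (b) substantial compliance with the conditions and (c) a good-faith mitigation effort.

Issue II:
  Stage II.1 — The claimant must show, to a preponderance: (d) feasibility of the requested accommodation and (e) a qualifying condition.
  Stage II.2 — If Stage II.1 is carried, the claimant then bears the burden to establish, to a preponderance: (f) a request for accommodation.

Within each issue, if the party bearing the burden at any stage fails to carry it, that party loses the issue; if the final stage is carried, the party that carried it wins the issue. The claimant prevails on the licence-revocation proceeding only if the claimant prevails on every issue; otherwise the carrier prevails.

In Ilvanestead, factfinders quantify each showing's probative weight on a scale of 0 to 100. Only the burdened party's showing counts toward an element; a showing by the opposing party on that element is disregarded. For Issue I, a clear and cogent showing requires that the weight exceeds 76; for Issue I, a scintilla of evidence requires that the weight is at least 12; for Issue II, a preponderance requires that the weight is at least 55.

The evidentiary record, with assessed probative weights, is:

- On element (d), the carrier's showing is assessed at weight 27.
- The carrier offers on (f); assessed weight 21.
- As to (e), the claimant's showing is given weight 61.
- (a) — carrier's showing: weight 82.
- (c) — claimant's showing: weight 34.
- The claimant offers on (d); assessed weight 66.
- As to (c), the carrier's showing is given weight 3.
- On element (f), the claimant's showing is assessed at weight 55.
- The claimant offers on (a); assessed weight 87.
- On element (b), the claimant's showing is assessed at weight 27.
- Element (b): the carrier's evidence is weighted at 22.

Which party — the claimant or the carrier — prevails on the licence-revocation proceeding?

claimant

— Issue I —
Stage I.1 — burden on claimant; standard: a clear and cogent showing (weight exceeds 76).
    (a): 87 (carrier's 82 disregarded) > 76 [met]
  The claimant carries Stage I.1; the carrier now bears the burden.
Stage I.2 — burden on carrier; standard: a scintilla of evidence (weight is at least 12).
    (b): 22 (claimant's 27 disregarded) ≥ 12 [met]
    (c): 3 (claimant's 34 disregarded) < 12 [not met]
  The carrier does not carry Stage I.2.
The claimant prevails on this issue.
— Issue II —
Stage II.1 — burden on claimant; standard: a preponderance (weight is at least 55).
    (d): 66 (carrier's 27 disregarded) ≥ 55 [met]
    (e): 61 ≥ 55 [met]
  Stage II.1 is satisfied; the claimant continues to bear the burden.
Stage II.2 — burden on claimant; standard: a preponderance (weight is at least 55).
    (f): 55 (carrier's 21 disregarded) ≥ 55 [met]
  All elements met at the final stage.
Every stage carried; the claimant prevails on this issue.
Per-issue: Issue I → claimant; Issue II → claimant. The claimant must prevail on every issue; overall, the claimant prevails.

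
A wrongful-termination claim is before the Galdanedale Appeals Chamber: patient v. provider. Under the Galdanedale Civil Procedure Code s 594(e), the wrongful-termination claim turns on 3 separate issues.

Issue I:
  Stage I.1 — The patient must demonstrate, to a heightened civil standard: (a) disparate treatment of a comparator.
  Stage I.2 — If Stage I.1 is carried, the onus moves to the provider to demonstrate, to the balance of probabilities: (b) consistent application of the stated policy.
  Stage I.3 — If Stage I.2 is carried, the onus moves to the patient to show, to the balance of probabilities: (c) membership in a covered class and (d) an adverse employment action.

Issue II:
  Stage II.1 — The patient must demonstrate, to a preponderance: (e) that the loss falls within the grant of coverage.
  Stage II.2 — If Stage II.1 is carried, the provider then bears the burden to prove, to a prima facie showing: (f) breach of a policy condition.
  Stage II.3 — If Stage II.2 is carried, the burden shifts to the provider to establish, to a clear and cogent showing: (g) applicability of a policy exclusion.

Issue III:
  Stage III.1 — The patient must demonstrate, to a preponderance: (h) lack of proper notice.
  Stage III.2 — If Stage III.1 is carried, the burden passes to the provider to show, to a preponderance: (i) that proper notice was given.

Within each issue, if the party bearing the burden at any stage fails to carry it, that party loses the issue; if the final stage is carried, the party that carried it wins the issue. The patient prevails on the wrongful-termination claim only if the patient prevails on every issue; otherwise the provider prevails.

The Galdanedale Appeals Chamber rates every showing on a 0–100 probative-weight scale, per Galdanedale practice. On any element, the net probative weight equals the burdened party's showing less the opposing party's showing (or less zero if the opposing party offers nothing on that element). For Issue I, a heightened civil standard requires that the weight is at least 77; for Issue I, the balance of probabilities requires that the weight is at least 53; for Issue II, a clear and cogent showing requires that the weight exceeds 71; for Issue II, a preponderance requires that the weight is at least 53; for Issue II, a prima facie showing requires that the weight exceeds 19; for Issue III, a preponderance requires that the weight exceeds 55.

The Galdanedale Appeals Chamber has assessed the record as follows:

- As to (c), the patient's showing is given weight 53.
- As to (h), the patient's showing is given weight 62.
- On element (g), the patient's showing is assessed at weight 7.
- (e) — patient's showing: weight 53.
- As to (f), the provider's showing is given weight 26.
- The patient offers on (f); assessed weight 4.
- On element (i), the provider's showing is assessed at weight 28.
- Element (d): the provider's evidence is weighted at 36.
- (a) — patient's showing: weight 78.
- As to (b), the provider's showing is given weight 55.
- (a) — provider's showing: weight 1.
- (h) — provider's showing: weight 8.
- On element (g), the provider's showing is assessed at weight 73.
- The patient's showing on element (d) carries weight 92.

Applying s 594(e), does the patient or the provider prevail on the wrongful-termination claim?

— Issue I —
At Stage I.1 the patient must meet a heightened civil standard (weight is at least 77): on (a) the weight is 78 less the opposing 1 gives net 77, ≥ 77, so (a) meets the standard.
  Stage I.1 carried; the burden shifts to the provider.
At Stage I.2 the provider must meet the balance of probabilities (weight is at least 53): on (b) the weight is 55, which does reach 53, so (b) meets the standard.
  All elements met. The burden passes to the patient.
At Stage I.3 the patient must meet the balance of probabilities (weight is at least 53): on (c) the weight is 53, ≥ 53, so (c) meets the standard; on (d) the weight is 92 less the opposing 36 gives net 56, ≥ 53, so (d) meets the standard.
  All elements met at the final stage.
All stages carried — the patient prevails on this issue.
— Issue II —
Stage II.1 — burden on patient; standard: a preponderance (weight is at least 53).
    (e): 53 ≥ 53 [met]
  Stage II.1 is satisfied; the onus moves to the provider.
Stage II.2 — burden on provider; standard: a prima facie showing (weight exceeds 19).
    (f): 26 − 4 = 22 > 19 [met]
  Stage II.2 carried; the burden remains with the provider.
Stage II.3 — burden on provider; standard: a clear and cogent showing (weight exceeds 71).
    (g): 73 − 7 = 66 ≤ 71 [not met]
  Not every element is met, so the provider fails to carry Stage II.3.
So the patient prevails on this issue.
— Issue III —
Stage III.1 — burden on patient; standard: a preponderance (weight exceeds 55).
    (h): 62 − 8 = 54 ≤ 55 [not met]
  The patient does not carry Stage III.1.
The analysis ends at Stage III.1; the provider prevails on this issue.
Per-issue: Issue I → patient; Issue II → patient; Issue III → provider. The patient must prevail on every issue; overall, the provider prevails.

provider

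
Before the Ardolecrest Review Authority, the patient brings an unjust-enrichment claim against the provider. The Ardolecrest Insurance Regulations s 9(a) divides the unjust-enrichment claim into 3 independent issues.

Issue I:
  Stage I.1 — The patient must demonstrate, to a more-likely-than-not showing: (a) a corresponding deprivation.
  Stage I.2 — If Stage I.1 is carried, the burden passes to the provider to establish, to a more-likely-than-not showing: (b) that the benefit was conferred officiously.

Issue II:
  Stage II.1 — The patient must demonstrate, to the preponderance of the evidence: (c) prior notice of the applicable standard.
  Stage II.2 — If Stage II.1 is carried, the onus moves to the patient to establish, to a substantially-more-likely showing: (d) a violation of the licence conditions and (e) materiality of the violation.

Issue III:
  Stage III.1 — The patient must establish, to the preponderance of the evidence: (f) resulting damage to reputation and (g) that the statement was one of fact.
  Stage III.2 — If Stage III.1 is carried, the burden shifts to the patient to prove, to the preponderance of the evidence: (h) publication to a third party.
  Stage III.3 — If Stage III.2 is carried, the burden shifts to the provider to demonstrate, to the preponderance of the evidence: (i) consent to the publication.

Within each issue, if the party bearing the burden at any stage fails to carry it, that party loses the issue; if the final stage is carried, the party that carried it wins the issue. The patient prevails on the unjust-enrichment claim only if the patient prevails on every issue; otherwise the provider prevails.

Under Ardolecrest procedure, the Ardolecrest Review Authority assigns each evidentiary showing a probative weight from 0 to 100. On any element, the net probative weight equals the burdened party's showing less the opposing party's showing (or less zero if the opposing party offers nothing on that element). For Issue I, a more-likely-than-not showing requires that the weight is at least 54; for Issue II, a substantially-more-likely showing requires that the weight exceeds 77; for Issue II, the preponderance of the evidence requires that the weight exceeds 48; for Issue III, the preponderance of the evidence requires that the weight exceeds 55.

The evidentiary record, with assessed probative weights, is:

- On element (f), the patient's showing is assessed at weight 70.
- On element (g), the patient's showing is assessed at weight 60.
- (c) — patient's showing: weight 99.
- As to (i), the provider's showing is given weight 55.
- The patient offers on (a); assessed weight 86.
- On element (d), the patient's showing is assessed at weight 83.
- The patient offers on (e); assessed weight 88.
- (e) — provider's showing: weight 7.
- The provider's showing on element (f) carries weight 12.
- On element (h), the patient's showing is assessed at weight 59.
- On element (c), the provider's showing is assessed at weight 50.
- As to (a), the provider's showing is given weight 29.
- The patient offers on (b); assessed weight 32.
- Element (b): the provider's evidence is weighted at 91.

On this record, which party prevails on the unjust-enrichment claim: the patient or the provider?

provider

— Issue I —
At Stage I.1 the patient must meet a more-likely-than-not showing (weight is at least 54): on (a) the weight is 86 less the opposing 29 gives net 57, ≥ 54, so (a) meets the standard.
  All elements met. The burden passes to the provider.
At Stage I.2 the provider must meet a more-likely-than-not showing (weight is at least 54): on (b) the weight is 91 less the opposing 32 gives net 59, which does reach 54, so (b) meets the standard.
  Stage I.2 carried; the final stage is satisfied.
Every stage carried; the provider prevails on this issue.
— Issue II —
At Stage II.1 the patient must meet the preponderance of the evidence (weight exceeds 48): on (c) the weight is 99 less the opposing 50 gives net 49, > 48, so (c) meets the standard.
  Stage II.1 is satisfied; the patient continues to bear the burden.
At Stage II.2 the patient must meet a substantially-more-likely showing (weight exceeds 77): on (d) the weight is 83, > 77, so (d) meets the standard; on (e) the weight is 88 less the opposing 7 gives net 81, which does exceed 77, so (e) meets the standard.
  The patient carries the last stage.
With every stage satisfied, the patient prevails on this issue.
— Issue III —
Stage III.1 — burden on patient; standard: the preponderance of the evidence (weight exceeds 55).
    (f): 70 − 12 = 58 > 55 [met]
    (g): 60 > 55 [met]
  All elements met. The patient retains the burden for Stage III.2.
Stage III.2 — burden on patient; standard: the preponderance of the evidence (weight exceeds 55).
    (h): 59 > 55 [met]
  Stage III.2 carried; the burden shifts to the provider.
Stage III.3 — burden on provider; standard: the preponderance of the evidence (weight exceeds 55).
    (i): 55 ≤ 55 [not met]
  Not every element is met, so the provider fails to carry Stage III.3.
So the patient prevails on this issue.
Per-issue: Issue I → provider; Issue II → patient; Issue III → patient. The patient must prevail on every issue; overall, the provider prevails.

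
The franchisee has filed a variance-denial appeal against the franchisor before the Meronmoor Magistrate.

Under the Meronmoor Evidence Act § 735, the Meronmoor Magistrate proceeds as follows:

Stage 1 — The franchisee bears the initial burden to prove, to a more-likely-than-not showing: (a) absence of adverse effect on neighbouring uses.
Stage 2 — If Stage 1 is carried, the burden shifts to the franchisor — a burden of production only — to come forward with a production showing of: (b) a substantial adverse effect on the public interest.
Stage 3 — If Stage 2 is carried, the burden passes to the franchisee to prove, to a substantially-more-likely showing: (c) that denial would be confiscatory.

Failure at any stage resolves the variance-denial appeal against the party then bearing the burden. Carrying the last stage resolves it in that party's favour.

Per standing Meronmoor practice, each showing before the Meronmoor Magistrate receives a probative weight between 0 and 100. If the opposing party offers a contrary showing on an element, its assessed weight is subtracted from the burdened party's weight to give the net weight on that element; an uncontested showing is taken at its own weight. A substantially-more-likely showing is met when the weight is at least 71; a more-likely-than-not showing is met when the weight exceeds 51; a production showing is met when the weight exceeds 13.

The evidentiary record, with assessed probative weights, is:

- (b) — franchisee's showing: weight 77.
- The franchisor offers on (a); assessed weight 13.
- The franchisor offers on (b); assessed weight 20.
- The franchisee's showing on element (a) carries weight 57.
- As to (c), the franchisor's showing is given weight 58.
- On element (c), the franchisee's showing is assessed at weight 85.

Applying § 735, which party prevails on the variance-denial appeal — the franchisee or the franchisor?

Stage 1 (franchisee, a more-likely-than-not showing, weight exceeds 51): (a) net 57−13=44 ≤ 51 — fails.
  Not every element is met, so the franchisee fails to carry Stage 1.
The analysis ends at Stage 1; the franchisor prevails.

franchisor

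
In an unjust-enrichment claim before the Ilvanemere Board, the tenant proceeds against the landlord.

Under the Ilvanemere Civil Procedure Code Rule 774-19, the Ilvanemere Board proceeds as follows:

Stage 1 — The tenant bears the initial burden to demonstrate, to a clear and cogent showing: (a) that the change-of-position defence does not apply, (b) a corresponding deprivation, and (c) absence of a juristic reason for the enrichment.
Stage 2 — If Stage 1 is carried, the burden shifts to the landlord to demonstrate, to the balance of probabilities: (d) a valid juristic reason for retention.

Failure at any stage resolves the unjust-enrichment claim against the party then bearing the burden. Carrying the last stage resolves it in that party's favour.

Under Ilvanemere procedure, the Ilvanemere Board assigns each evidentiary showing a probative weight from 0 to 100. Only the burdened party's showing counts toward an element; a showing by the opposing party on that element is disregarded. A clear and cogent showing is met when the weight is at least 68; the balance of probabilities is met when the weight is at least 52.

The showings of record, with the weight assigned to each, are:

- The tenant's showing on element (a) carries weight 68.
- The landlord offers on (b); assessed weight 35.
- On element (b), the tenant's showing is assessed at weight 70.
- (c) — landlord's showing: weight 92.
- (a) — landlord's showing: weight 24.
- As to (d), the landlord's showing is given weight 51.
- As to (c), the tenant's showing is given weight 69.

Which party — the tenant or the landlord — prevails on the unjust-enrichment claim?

tenant

Stage 1 — burden on tenant; standard: a clear and cogent showing (weight is at least 68).
    (a): 68 (landlord's 24 disregarded) ≥ 68 [met]
    (b): 70 (landlord's 35 disregarded) ≥ 68 [met]
    (c): 69 (landlord's 92 disregarded) ≥ 68 [met]
  Stage 1 is satisfied; the onus moves to the landlord.
Stage 2 — burden on landlord; standard: the balance of probabilities (weight is at least 52).
    (d): 51 < 52 [not met]
  The landlord does not carry Stage 2.
So the tenant prevails.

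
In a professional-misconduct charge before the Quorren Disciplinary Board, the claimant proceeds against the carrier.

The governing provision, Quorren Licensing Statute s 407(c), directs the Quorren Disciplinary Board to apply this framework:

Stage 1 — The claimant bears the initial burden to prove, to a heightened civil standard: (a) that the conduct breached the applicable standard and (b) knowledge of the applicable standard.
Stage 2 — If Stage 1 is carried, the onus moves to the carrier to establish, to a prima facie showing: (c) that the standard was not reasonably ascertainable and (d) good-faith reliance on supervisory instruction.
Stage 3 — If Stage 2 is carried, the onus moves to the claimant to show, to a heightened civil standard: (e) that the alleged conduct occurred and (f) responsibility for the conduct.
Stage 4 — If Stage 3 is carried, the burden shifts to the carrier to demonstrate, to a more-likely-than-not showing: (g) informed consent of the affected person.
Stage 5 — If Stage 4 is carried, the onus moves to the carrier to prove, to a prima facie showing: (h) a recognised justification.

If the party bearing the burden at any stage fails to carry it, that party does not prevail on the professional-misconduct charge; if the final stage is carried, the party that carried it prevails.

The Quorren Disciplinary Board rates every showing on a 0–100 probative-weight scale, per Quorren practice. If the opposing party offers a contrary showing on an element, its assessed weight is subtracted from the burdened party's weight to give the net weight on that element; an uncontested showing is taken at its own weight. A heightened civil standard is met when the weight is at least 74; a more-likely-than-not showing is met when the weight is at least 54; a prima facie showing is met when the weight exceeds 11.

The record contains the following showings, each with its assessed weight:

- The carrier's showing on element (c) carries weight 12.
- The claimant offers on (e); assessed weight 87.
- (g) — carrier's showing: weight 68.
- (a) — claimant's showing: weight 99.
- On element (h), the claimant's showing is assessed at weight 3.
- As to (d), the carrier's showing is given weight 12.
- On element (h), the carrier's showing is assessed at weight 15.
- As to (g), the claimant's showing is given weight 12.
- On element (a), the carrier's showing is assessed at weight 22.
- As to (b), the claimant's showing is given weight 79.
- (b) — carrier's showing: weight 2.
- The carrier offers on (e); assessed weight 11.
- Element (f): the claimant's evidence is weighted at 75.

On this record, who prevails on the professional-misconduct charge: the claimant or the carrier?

carrier

Stage 1 — burden on claimant; standard: a heightened civil standard (weight is at least 74).
    (a): 99 − 22 = 77 ≥ 74 [met]
    (b): 79 − 2 = 77 ≥ 74 [met]
  Stage 1 carried; the burden shifts to the carrier.
Stage 2 — burden on carrier; standard: a prima facie showing (weight exceeds 11).
    (c): 12 > 11 [met]
    (d): 12 > 11 [met]
  The carrier carries Stage 2; the claimant now bears the burden.
Stage 3 — burden on claimant; standard: a heightened civil standard (weight is at least 74).
    (e): 87 − 11 = 76 ≥ 74 [met]
    (f): 75 ≥ 74 [met]
  Stage 3 is satisfied; the onus moves to the carrier.
Stage 4 — burden on carrier; standard: a more-likely-than-not showing (weight is at least 54).
    (g): 68 − 12 = 56 ≥ 54 [met]
  Stage 4 carried; the burden remains with the carrier.
Stage 5 — burden on carrier; standard: a prima facie showing (weight exceeds 11).
    (h): 15 − 3 = 12 > 11 [met]
  Stage 5 carried; the final stage is satisfied.
All stages carried — the carrier prevails.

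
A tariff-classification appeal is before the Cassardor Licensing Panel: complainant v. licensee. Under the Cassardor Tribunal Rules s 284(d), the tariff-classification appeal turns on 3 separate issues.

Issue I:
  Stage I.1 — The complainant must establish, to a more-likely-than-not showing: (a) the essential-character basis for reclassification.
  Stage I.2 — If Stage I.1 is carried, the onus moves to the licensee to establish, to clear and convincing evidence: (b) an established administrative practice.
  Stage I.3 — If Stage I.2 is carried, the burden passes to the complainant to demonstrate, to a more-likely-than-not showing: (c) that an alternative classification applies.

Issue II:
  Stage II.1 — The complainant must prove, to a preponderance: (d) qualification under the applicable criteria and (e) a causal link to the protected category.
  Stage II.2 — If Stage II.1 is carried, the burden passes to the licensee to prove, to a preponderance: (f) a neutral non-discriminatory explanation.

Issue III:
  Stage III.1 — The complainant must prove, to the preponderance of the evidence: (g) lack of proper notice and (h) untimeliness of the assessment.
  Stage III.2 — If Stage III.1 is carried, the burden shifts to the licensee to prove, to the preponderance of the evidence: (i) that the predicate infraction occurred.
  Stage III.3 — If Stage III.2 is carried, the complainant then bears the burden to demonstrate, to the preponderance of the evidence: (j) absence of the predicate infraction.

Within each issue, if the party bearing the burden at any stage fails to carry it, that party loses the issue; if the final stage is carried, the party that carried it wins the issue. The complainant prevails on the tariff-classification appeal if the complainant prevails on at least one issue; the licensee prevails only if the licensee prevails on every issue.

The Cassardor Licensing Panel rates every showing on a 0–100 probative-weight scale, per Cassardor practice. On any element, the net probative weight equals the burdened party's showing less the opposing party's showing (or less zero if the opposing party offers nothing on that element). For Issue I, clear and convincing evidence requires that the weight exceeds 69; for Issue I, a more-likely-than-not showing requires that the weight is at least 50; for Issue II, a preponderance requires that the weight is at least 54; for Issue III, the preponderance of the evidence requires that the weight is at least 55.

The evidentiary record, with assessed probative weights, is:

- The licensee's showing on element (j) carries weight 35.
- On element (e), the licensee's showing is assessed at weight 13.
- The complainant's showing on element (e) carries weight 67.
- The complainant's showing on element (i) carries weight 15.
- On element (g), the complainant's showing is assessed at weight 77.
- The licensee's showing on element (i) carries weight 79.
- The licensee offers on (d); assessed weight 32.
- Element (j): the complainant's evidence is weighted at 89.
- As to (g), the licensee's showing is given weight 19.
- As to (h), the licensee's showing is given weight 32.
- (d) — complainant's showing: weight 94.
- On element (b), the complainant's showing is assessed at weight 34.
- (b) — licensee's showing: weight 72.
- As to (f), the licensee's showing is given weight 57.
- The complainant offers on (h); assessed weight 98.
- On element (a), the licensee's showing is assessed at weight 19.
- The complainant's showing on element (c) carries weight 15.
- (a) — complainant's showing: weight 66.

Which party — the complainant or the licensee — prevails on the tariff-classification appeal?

— Issue I —
Stage I.1 — burden on complainant; standard: a more-likely-than-not showing (weight is at least 50).
    (a): 66 − 19 = 47 < 50 [not met]
  Not every element is met, so the complainant fails to carry Stage I.1.
The analysis ends at Stage I.1; the licensee prevails on this issue.
— Issue II —
Stage II.1 (complainant, a preponderance, weight is at least 54): (d) net 94−32=62 ≥ 54 — meets; (e) net 67−13=54 ≥ 54 — meets.
  Stage II.1 carried; the burden shifts to the licensee.
Stage II.2 (licensee, a preponderance, weight is at least 54): (f) 57 ≥ 54 — meets.
  The licensee carries the last stage.
All stages carried — the licensee prevails on this issue.
— Issue III —
At Stage III.1 the complainant must meet the preponderance of the evidence (weight is at least 55): on (g) the weight is 77 less the opposing 19 gives net 58, which does reach 55, so (g) meets the standard; on (h) the weight is 98 less the opposing 32 gives net 66, ≥ 55, so (h) meets the standard.
  Stage III.1 carried; the burden shifts to the licensee.
At Stage III.2 the licensee must meet the preponderance of the evidence (weight is at least 55): on (i) the weight is 79 less the opposing 15 gives net 64, ≥ 55, so (i) meets the standard.
  All elements met. The burden passes to the complainant.
At Stage III.3 the complainant must meet the preponderance of the evidence (weight is at least 55): on (j) the weight is 89 less the opposing 35 gives net 54, which does not reach 55, so (j) does not meet the standard.
  The complainant does not carry Stage III.3.
So the licensee prevails on this issue.
Per-issue: Issue I → licensee; Issue II → licensee; Issue III → licensee. The complainant must prevail on at least one issue; overall, the licensee prevails.

licensee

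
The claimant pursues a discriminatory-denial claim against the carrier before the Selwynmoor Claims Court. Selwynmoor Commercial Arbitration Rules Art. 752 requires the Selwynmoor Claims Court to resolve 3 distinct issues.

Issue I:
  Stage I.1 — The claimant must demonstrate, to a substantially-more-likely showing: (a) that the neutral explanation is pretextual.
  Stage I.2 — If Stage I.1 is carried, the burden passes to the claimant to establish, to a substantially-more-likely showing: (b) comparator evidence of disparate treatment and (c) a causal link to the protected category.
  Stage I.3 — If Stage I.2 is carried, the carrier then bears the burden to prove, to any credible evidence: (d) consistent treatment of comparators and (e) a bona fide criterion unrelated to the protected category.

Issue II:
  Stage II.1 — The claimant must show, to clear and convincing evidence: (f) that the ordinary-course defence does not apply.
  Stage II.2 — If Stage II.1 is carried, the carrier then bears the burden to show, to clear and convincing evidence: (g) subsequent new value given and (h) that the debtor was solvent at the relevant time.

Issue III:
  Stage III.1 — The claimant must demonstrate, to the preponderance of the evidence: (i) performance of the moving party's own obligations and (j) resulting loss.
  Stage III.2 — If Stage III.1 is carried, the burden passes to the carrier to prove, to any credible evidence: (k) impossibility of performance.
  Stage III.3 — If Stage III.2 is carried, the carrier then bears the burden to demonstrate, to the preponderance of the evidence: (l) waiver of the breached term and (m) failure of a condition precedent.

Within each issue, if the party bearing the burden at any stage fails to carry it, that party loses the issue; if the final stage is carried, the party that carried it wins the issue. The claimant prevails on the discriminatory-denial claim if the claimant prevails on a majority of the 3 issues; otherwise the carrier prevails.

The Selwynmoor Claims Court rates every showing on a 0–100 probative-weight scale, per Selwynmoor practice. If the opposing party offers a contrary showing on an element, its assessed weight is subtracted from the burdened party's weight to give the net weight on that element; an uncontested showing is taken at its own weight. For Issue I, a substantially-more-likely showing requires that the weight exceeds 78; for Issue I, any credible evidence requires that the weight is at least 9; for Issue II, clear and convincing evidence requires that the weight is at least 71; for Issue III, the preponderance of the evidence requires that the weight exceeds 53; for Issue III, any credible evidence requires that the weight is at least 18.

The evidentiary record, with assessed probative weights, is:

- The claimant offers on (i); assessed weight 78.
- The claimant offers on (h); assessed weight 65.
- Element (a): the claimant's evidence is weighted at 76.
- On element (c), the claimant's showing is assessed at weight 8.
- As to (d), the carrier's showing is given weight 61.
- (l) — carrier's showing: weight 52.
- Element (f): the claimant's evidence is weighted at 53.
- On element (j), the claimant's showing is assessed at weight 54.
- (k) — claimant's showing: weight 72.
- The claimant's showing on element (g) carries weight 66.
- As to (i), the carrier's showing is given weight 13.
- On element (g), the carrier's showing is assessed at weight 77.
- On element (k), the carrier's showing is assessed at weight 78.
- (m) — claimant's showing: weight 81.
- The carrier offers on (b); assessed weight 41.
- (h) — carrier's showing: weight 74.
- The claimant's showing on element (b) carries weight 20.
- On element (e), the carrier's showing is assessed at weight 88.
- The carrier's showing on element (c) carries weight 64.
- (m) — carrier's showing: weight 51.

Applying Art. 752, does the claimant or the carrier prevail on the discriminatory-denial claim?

carrier

— Issue I —
Stage I.1 (claimant, a substantially-more-likely showing, weight exceeds 78): (a) 76 ≤ 78 — fails.
  The claimant does not carry Stage I.1.
So the carrier prevails on this issue.
— Issue II —
Stage II.1 — burden on claimant; standard: clear and convincing evidence (weight is at least 71).
    (f): 53 < 71 [not met]
  Not every element is met, so the claimant fails to carry Stage II.1.
The carrier prevails on this issue.
— Issue III —
Stage III.1 (claimant, the preponderance of the evidence, weight exceeds 53): (i) net 78−13=65 > 53 — meets; (j) 54 > 53 — meets.
  The claimant carries Stage III.1; the carrier now bears the burden.
Stage III.2 (carrier, any credible evidence, weight is at least 18): (k) net 78−72=6 < 18 — fails.
  Not every element is met, so the carrier fails to carry Stage III.2.
So the claimant prevails on this issue.
Per-issue: Issue I → carrier; Issue II → carrier; Issue III → claimant. The claimant must prevail on a majority of issues; overall, the carrier prevails.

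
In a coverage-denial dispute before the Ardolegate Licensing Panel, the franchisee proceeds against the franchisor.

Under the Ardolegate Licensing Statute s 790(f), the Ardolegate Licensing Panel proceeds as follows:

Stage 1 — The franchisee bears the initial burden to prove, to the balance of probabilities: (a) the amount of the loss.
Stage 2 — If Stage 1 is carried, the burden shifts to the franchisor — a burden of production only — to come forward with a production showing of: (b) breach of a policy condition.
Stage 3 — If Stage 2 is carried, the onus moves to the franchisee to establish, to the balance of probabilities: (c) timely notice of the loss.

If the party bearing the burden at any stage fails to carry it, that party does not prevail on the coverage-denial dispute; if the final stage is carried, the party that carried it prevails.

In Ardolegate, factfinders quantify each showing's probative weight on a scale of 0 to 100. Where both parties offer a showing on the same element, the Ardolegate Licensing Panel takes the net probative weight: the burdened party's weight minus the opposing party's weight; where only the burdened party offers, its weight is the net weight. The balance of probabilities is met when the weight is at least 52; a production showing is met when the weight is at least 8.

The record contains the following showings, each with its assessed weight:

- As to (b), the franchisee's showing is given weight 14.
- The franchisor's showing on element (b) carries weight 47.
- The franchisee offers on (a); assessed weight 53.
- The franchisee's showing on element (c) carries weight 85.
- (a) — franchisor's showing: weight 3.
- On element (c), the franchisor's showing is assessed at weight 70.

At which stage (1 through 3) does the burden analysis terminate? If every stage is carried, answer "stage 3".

stage 1

Stage 1 (franchisee, the balance of probabilities, weight is at least 52): (a) net 53−3=50 < 52 — fails.
  Not every element is met, so the franchisee fails to carry Stage 1.
The analysis ends at Stage 1; the franchisor prevails.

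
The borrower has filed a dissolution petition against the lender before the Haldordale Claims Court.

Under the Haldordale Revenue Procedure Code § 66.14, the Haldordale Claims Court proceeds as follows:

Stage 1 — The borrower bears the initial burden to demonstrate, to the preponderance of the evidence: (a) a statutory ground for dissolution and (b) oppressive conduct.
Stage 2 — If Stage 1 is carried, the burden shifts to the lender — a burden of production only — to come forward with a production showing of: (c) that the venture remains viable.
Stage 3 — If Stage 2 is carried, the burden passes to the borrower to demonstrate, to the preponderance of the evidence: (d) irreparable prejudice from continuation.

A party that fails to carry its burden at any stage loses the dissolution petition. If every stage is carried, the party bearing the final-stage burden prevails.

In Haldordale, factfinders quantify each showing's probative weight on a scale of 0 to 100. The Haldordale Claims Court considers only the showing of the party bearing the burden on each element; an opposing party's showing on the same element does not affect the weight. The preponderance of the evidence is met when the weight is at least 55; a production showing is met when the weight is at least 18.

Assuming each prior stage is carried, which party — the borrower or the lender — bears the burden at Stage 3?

Stage 3's rule assigns the burden to the borrower (to the preponderance of the evidence).

borrower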